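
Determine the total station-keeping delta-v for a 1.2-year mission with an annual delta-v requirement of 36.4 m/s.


dV = rate * years = 36.4 * 1.2
dV = 43.6800 m/s

43.6800 m/s


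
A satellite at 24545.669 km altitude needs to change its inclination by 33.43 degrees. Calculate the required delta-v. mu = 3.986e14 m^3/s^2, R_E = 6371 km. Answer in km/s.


r = 30916.6690 km = 3.0916669e+07 m
V = sqrt(mu/r) = 3590.6436 m/s
di = 33.43 deg = 0.5834636 rad
dV = 2*V*sin(di/2) = 2*3590.6436*sin(0.2917318)
dV = 2065.4191 m/s = 2.0654 km/s

2.0654 km/s


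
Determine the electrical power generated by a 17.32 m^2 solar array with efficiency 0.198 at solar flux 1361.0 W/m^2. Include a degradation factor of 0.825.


P = area * eta * S * degradation
P = 17.32 * 0.198 * 1361.0 * 0.825
P = 3850.5711 W

3850.5711 W


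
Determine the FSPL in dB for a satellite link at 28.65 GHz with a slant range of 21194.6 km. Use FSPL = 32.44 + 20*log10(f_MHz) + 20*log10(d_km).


f = 28.65 GHz = 28650.0000 MHz
d = 21194.6 km
FSPL = 32.44 + 20*log10(28650.0000) + 20*log10(21194.6)
FSPL = 32.44 + 89.1425 + 86.5245
FSPL = 208.1070 dB

208.1070 dB


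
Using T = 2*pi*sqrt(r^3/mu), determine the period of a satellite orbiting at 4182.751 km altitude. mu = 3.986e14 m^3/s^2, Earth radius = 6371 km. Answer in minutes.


r = 10553.7510 km = 1.0553751e+07 m
T = 2*pi*sqrt(r^3/mu) = 2*pi*sqrt(1.1754943e+21 / 3.986e14)
T = 10790.0010 s = 179.8334 min

179.8334 minutes


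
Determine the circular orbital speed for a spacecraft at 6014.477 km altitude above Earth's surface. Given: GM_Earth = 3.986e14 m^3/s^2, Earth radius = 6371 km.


r = R_E + alt = 6371.0 + 6014.477 = 12385.4770 km = 1.2385477e+07 m
v = sqrt(mu/r) = sqrt(3.986e14 / 1.2385477e+07) = 5672.9934 m/s = 5.6730 km/s

5.6730 km/s


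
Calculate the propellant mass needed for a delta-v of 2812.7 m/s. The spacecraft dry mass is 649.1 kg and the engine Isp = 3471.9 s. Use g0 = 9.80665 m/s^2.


ve = Isp * g0 = 3471.9 * 9.80665 = 34047.708135 m/s
mass ratio = exp(dv/ve) = exp(2812.7/34047.708135) = 1.08611874
m_prop = m_dry * (mr - 1) = 649.1 * (1.08611874 - 1)
m_prop = 55.8997 kg

55.8997 kg


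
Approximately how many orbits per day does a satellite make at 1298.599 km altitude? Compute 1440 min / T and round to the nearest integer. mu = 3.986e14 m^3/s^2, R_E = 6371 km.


r = 7.669599e+06 m
T = 2*pi*sqrt(r^3/mu) = 6684.5197 s = 111.4087 min
revs/day = 1440 / 111.4087 = 12.9254
Rounded: 13 revolutions per day

13 revolutions per day


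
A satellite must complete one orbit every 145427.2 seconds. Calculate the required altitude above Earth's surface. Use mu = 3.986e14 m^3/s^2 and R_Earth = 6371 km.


T = 145427.2 s
r = (mu*T^2/(4*pi^2))^(1/3) = (3.986e14 * 145427.2^2 / (4*pi^2))^(1/3)
r = 5.9770875e+07 m = 59770.8751 km
alt = r - R_E = 59770.8751 - 6371 = 53399.8751 km

53399.8751 km


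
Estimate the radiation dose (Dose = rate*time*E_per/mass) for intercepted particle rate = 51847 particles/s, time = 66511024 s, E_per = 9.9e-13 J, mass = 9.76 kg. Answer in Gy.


Total energy deposited = rate * time * E_per
  = 51847 * 66511024 * 9.9e-13 = 3.4139 J
Dose = E_total / mass = 3.4139 / 9.76
Dose = 0.3497862 Gy

0.3498 Gy


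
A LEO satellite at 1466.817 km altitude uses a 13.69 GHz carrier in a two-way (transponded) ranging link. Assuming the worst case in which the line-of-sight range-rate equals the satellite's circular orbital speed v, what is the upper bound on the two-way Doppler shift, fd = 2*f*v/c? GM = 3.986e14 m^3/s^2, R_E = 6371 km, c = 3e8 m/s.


r = 7.837817e+06 m
v = sqrt(mu/r) = 7131.3391 m/s (worst-case radial velocity)
f = 13.69 GHz = 1.369e+10 Hz
fd = 2*f*v/c = 2*1.369e+10*7131.3391/3.0e+08
fd = 650853.5480 Hz

650853.5480 Hz


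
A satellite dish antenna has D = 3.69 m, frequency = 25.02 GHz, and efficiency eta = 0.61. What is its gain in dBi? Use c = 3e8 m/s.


lambda = c/f = 3e8 / 2.502e+10 = 0.01199041 m
G = eta*(pi*D/lambda)^2 = 0.61*(pi*3.69/0.01199041)^2
G = 570183.1960 (linear)
G = 10*log10(570183.1960) = 57.5601 dBi

57.5601 dBi


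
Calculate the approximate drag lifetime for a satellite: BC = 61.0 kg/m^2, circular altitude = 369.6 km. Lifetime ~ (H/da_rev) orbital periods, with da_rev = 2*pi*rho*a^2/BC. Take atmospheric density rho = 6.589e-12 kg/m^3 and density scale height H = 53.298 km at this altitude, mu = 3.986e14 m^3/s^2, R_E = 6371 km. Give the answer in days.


a = R_E + alt = 6740.6000 km = 6.7406e+06 m
da_rev = 2*pi*rho*a^2/BC = 2*pi*6.589e-12*(6.7406e+06)^2/61.0 = 30.836612 m per revolution
N = H/da_rev = 53298.0000 m / 30.836612 m = 1728.4000 revolutions
P = 2*pi*sqrt(a^3/mu) = 5507.5577 s
lifetime = N*P = 1728.4000 * 5507.5577 = 9.5192628e+06 s = 110.1767 days

110.1767 days


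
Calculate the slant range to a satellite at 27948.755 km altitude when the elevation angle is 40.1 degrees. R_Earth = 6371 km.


h = 27948.755 km, el = 40.1 deg
d = -R_E*sin(el) + sqrt((R_E*sin(el))^2 + 2*R_E*h + h^2)
d = -6371.0000*sin(0.699877) + sqrt((6371.0000*0.6441236)^2 + 2*6371.0000*27948.755 + 27948.755^2)
d = 29868.2826 km

29868.2826 km


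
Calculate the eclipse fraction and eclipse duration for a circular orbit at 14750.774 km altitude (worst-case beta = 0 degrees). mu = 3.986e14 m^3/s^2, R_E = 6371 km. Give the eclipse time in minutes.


r = 21121.7740 km
T = 509.1615 min
Eclipse fraction = arcsin(R_E/r)/pi = arcsin(6371.0000/21121.7740)/pi
= arcsin(0.3016319)/pi = 0.09753135
Eclipse duration = 0.09753135 * 509.1615 = 49.6592 min

49.6592 minutes


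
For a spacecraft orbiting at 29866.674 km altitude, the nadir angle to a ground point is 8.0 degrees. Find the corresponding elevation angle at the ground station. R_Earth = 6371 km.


r = R_E + alt = 36237.6740 km
Law of sines in the satellite / Earth-center / ground-point triangle:
  sin(nadir)/R_E = sin(90 + el)/r  =>  cos(el) = (r/R_E)*sin(nadir)
cos(el) = (36237.6740 / 6371.0000) * sin(8.0 deg) = 0.7916041
el = arccos(0.7916041) = 37.6643 deg
(Earth-central angle = 90 - nadir - el = 44.3357 deg)

37.6643 degrees


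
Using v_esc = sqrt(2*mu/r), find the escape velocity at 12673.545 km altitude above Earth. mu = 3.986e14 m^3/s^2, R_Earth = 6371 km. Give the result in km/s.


r = 6371.0 + 12673.545 = 19044.5450 km = 1.9044545e+07 m
v_esc = sqrt(2*mu/r) = sqrt(2*3.986e14 / 1.9044545e+07)
v_esc = 6469.9116 m/s = 6.4699 km/s

6.4699 km/s


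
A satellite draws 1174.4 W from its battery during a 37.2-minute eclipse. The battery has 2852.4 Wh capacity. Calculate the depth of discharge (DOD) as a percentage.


E_used = P * t / 60 = 1174.4 * 37.2 / 60 = 728.1280 Wh
DOD = E_used / E_total * 100 = 728.1280 / 2852.4 * 100
DOD = 25.5269 %

25.5269 %


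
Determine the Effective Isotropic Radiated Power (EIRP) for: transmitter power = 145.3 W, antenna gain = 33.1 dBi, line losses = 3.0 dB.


Pt = 145.3 W = 21.6227 dBW
EIRP = Pt_dBW + Gt - losses = 21.6227 + 33.1 - 3.0 = 51.7227 dBW

51.7227 dBW


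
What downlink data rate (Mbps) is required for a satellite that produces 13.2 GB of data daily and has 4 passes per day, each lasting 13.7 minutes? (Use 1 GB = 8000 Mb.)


total contact time = 4 * 13.7 * 60 = 3288.0000 s
data = 13.2 GB = 105600.0000 Mb
rate = 105600.0000 / 3288.0000 = 32.1168 Mbps

32.1168 Mbps


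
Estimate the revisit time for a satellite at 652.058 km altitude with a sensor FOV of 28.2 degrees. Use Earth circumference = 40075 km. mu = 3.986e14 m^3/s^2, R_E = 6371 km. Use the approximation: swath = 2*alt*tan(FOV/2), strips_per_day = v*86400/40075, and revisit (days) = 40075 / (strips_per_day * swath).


swath = 2*652.058*tan(0.2460914) = 327.5713 km
v = sqrt(mu/r) = 7533.6514 m/s = 7.5337 km/s
strips/day = v*86400/40075 = 7.5337*86400/40075 = 16.2422
coverage/day = strips * swath = 16.2422 * 327.5713 = 5320.4893 km
revisit = 40075 / 5320.4893 = 7.5322 days

7.5322 days


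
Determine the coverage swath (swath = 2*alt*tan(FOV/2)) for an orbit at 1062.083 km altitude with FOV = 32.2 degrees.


FOV = 32.2 deg = 0.561996 rad
swath = 2 * alt * tan(FOV/2) = 2 * 1062.083 * tan(0.280998)
swath = 2 * 1062.083 * 0.2886352
swath = 613.1090 km

613.1090 km


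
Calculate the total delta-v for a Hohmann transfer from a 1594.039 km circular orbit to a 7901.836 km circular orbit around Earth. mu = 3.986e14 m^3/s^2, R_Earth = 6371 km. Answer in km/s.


r1 = 7965.0390 km = 7.965039e+06 m
r2 = 14272.8360 km = 1.4272836e+07 m
dv1 = sqrt(mu/r1)*(sqrt(2*r2/(r1+r2)) - 1) = 940.7445 m/s
dv2 = sqrt(mu/r2)*(1 - sqrt(2*r1/(r1+r2))) = 811.8546 m/s
total dv = |dv1| + |dv2| = 940.7445 + 811.8546 = 1752.5991 m/s = 1.7526 km/s

1.7526 km/s


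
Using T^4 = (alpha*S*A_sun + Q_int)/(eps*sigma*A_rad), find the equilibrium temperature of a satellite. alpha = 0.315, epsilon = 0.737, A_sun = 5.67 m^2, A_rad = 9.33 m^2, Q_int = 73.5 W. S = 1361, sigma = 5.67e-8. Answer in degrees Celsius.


Numerator = alpha*S*A_sun + Q_int = 0.315*1361*5.67 + 73.5 = 2504.3140 W
Denominator = eps*sigma*A_rad = 0.737*5.67e-8*9.33 = 3.8988111e-07 W/K^4
T^4 = 6.4232762e+09 K^4
T = 283.0995 K = 9.9495 C

9.9495 degrees Celsius


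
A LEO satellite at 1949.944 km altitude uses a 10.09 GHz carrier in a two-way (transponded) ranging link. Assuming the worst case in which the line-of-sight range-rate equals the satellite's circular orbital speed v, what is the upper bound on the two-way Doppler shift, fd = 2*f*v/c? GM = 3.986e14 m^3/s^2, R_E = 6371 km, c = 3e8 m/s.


r = 8.320944e+06 m
v = sqrt(mu/r) = 6921.2151 m/s (worst-case radial velocity)
f = 10.09 GHz = 1.009e+10 Hz
fd = 2*f*v/c = 2*1.009e+10*6921.2151/3.0e+08
fd = 465567.0701 Hz

465567.0701 Hz


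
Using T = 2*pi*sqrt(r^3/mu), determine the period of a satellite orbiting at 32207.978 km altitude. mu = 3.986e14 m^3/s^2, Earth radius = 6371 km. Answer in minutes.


r = 38578.9780 km = 3.8578978e+07 m
T = 2*pi*sqrt(r^3/mu) = 2*pi*sqrt(5.7418541e+22 / 3.986e14)
T = 75411.4513 s = 1256.8575 min

1256.8575 minutes


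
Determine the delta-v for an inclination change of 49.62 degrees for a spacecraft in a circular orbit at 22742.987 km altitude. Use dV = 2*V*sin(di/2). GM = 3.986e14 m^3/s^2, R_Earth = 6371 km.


r = 29113.9870 km = 2.9113987e+07 m
V = sqrt(mu/r) = 3700.1370 m/s
di = 49.62 deg = 0.8660324 rad
dV = 2*V*sin(di/2) = 2*3700.1370*sin(0.4330162)
dV = 3105.2328 m/s = 3.1052 km/s

3.1052 km/s


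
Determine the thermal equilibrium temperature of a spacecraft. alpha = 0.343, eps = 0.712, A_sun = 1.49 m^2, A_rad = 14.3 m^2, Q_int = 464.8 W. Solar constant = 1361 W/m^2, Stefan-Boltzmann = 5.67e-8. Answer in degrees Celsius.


Numerator = alpha*S*A_sun + Q_int = 0.343*1361*1.49 + 464.8 = 1160.3663 W
Denominator = eps*sigma*A_rad = 0.712*5.67e-8*14.3 = 5.7729672e-07 W/K^4
T^4 = 2.0099998e+09 K^4
T = 211.7381 K = -61.4119 C

-61.4119 degrees Celsius


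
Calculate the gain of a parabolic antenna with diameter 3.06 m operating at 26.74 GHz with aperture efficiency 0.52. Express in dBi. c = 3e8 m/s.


lambda = c/f = 3e8 / 2.674e+10 = 0.01121915 m
G = eta*(pi*D/lambda)^2 = 0.52*(pi*3.06/0.01121915)^2
G = 381791.4852 (linear)
G = 10*log10(381791.4852) = 55.8183 dBi

55.8183 dBi


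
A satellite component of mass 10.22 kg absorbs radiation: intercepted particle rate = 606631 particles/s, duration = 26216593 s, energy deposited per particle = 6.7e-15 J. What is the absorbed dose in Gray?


Total energy deposited = rate * time * E_per
  = 606631 * 26216593 * 6.7e-15 = 0.1065554 J
Dose = E_total / mass = 0.1065554 / 10.22
Dose = 0.01042617 Gy

0.0104 Gy


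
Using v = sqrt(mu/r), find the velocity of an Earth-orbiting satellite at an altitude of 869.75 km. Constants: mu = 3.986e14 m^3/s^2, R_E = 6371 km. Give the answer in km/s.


r = R_E + alt = 6371.0 + 869.75 = 7240.7500 km = 7.24075e+06 m
v = sqrt(mu/r) = sqrt(3.986e14 / 7.24075e+06) = 7419.5381 m/s = 7.4195 km/s

7.4195 km/s


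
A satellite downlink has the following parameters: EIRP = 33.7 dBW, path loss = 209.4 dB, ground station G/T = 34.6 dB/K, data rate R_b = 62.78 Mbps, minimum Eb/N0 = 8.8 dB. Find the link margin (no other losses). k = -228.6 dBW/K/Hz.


C/N0 = EIRP - FSPL + G/T - k = 33.7 - 209.4 + 34.6 - (-228.6)
C/N0 = 87.5000 dB-Hz
R_b = 62.78 Mbps = 6.278e+07 bps -> 10*log10(R_b) = 77.9782 dB-Hz
Eb/N0 = C/N0 - 10*log10(R_b) = 87.5000 - 77.9782 = 9.5218 dB
Margin = Eb/N0 - Eb/N0_req = 9.5218 - 8.8 = 0.7217869 dB (link closes)

0.7218 dB


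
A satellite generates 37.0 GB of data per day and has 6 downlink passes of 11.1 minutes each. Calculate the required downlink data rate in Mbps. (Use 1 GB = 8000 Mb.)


total contact time = 6 * 11.1 * 60 = 3996.0000 s
data = 37.0 GB = 296000.0000 Mb
rate = 296000.0000 / 3996.0000 = 74.0741 Mbps

74.0741 Mbps


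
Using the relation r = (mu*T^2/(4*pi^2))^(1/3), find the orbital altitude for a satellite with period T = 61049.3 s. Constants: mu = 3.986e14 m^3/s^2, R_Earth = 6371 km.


T = 61049.3 s
r = (mu*T^2/(4*pi^2))^(1/3) = (3.986e14 * 61049.3^2 / (4*pi^2))^(1/3)
r = 3.3510403e+07 m = 33510.4026 km
alt = r - R_E = 33510.4026 - 6371 = 27139.4026 km

27139.4026 km


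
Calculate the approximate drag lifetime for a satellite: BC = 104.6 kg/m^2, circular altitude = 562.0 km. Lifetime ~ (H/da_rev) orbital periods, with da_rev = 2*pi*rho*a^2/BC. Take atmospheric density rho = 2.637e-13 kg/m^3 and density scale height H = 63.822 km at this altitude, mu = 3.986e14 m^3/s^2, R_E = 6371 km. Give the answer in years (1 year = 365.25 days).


a = R_E + alt = 6933.0000 km = 6.933e+06 m
da_rev = 2*pi*rho*a^2/BC = 2*pi*2.637e-13*(6.933e+06)^2/104.6 = 0.761378684 m per revolution
N = H/da_rev = 63822.0000 m / 0.761378684 m = 83824.2537 revolutions
P = 2*pi*sqrt(a^3/mu) = 5745.0395 s
lifetime = N*P = 83824.2537 * 5745.0395 = 4.8157365e+08 s = 5573.7691 days
years = 5573.7691 / 365.25 = 15.2601 years

15.2601 years


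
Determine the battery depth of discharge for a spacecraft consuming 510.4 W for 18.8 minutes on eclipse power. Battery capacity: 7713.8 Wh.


E_used = P * t / 60 = 510.4 * 18.8 / 60 = 159.9253 Wh
DOD = E_used / E_total * 100 = 159.9253 / 7713.8 * 100
DOD = 2.0732 %

2.0732 %


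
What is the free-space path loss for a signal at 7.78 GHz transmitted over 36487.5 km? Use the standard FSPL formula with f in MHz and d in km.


f = 7.78 GHz = 7780.0000 MHz
d = 36487.5 km
FSPL = 32.44 + 20*log10(7780.0000) + 20*log10(36487.5)
FSPL = 32.44 + 77.8196 + 91.2429
FSPL = 201.5025 dB

201.5025 dB


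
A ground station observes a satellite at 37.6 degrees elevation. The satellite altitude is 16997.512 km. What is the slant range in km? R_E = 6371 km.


h = 16997.512 km, el = 37.6 deg
d = -R_E*sin(el) + sqrt((R_E*sin(el))^2 + 2*R_E*h + h^2)
d = -6371.0000*sin(0.6562438) + sqrt((6371.0000*0.6101452)^2 + 2*6371.0000*16997.512 + 16997.512^2)
d = 18929.6078 km

18929.6078 km


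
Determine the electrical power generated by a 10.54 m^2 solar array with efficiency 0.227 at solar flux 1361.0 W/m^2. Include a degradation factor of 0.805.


P = area * eta * S * degradation
P = 10.54 * 0.227 * 1361.0 * 0.805
P = 2621.3226 W

2621.3226 W


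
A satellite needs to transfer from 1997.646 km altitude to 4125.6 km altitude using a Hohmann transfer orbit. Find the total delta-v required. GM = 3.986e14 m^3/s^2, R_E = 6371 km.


r1 = 8368.6460 km = 8.368646e+06 m
r2 = 10496.6000 km = 1.04966e+07 m
dv1 = sqrt(mu/r1)*(sqrt(2*r2/(r1+r2)) - 1) = 378.8365 m/s
dv2 = sqrt(mu/r2)*(1 - sqrt(2*r1/(r1+r2))) = 357.9431 m/s
total dv = |dv1| + |dv2| = 378.8365 + 357.9431 = 736.7796 m/s = 0.7367796 km/s

0.7368 km/s


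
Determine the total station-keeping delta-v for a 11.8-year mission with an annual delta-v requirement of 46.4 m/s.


dV = rate * years = 46.4 * 11.8
dV = 547.5200 m/s

547.5200 m/s


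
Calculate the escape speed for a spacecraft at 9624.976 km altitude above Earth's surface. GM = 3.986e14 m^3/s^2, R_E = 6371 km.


r = 6371.0 + 9624.976 = 15995.9760 km = 1.5995976e+07 m
v_esc = sqrt(2*mu/r) = sqrt(2*3.986e14 / 1.5995976e+07)
v_esc = 7059.5704 m/s = 7.0596 km/s

7.0596 km/s


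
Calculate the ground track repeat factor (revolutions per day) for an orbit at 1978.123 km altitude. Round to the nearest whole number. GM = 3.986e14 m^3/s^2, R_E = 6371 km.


r = 8.349123e+06 m
T = 2*pi*sqrt(r^3/mu) = 7592.2851 s = 126.5381 min
revs/day = 1440 / 126.5381 = 11.3800
Rounded: 11 revolutions per day

11 revolutions per day


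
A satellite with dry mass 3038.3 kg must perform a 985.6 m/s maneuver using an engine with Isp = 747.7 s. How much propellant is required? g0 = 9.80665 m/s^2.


ve = Isp * g0 = 747.7 * 9.80665 = 7332.432205 m/s
mass ratio = exp(dv/ve) = exp(985.6/7332.432205) = 1.14386916
m_prop = m_dry * (mr - 1) = 3038.3 * (1.14386916 - 1)
m_prop = 437.1177 kg

437.1177 kg


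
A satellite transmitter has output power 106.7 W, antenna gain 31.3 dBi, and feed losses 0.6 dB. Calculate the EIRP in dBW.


Pt = 106.7 W = 20.2816 dBW
EIRP = Pt_dBW + Gt - losses = 20.2816 + 31.3 - 0.6 = 50.9816 dBW

50.9816 dBW


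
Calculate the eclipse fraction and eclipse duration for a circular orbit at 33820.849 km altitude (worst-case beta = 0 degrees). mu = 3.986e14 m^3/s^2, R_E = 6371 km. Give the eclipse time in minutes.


r = 40191.8490 km
T = 1336.4938 min
Eclipse fraction = arcsin(R_E/r)/pi = arcsin(6371.0000/40191.8490)/pi
= arcsin(0.1585147)/pi = 0.05067053
Eclipse duration = 0.05067053 * 1336.4938 = 67.7209 min

67.7209 minutes


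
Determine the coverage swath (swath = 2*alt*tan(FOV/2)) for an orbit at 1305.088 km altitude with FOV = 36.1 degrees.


FOV = 36.1 deg = 0.6300639 rad
swath = 2 * alt * tan(FOV/2) = 2 * 1305.088 * tan(0.3150319)
swath = 2 * 1305.088 * 0.3258848
swath = 850.6166 km

850.6166 km


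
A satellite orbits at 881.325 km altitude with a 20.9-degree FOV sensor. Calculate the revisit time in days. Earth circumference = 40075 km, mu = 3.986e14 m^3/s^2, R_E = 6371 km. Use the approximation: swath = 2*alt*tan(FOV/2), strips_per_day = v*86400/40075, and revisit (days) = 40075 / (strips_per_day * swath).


swath = 2*881.325*tan(0.1823869) = 325.0971 km
v = sqrt(mu/r) = 7413.6148 m/s = 7.4136 km/s
strips/day = v*86400/40075 = 7.4136*86400/40075 = 15.9834
coverage/day = strips * swath = 15.9834 * 325.0971 = 5196.1694 km
revisit = 40075 / 5196.1694 = 7.7124 days

7.7124 days


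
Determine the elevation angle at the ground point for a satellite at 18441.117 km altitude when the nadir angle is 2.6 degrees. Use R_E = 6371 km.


r = R_E + alt = 24812.1170 km
Law of sines in the satellite / Earth-center / ground-point triangle:
  sin(nadir)/R_E = sin(90 + el)/r  =>  cos(el) = (r/R_E)*sin(nadir)
cos(el) = (24812.1170 / 6371.0000) * sin(2.6 deg) = 0.176668
el = arccos(0.176668) = 79.8243 deg
(Earth-central angle = 90 - nadir - el = 7.5757 deg)

79.8243 degrees


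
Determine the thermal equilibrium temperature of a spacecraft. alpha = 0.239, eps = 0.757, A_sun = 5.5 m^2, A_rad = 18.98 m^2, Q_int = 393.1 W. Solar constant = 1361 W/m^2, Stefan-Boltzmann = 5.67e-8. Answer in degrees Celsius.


Numerator = alpha*S*A_sun + Q_int = 0.239*1361*5.5 + 393.1 = 2182.1345 W
Denominator = eps*sigma*A_rad = 0.757*5.67e-8*18.98 = 8.1465766e-07 W/K^4
T^4 = 2.6785908e+09 K^4
T = 227.4975 K = -45.6525 C

-45.6525 degrees Celsius


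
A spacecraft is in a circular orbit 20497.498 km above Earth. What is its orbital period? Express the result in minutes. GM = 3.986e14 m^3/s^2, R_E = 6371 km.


r = 26868.4980 km = 2.6868498e+07 m
T = 2*pi*sqrt(r^3/mu) = 2*pi*sqrt(1.9396804e+22 / 3.986e14)
T = 43830.4879 s = 730.5081 min

730.5081 minutes


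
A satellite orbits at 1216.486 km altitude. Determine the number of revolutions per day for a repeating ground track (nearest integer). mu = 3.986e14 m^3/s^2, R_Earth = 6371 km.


r = 7.587486e+06 m
T = 2*pi*sqrt(r^3/mu) = 6577.4579 s = 109.6243 min
revs/day = 1440 / 109.6243 = 13.1358
Rounded: 13 revolutions per day

13 revolutions per day


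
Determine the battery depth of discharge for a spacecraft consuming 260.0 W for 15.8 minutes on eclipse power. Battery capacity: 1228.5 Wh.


E_used = P * t / 60 = 260.0 * 15.8 / 60 = 68.4667 Wh
DOD = E_used / E_total * 100 = 68.4667 / 1228.5 * 100
DOD = 5.5732 %

5.5732 %


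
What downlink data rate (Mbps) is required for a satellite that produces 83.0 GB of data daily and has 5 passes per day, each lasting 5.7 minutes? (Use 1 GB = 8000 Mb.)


total contact time = 5 * 5.7 * 60 = 1710.0000 s
data = 83.0 GB = 664000.0000 Mb
rate = 664000.0000 / 1710.0000 = 388.3041 Mbps

388.3041 Mbps


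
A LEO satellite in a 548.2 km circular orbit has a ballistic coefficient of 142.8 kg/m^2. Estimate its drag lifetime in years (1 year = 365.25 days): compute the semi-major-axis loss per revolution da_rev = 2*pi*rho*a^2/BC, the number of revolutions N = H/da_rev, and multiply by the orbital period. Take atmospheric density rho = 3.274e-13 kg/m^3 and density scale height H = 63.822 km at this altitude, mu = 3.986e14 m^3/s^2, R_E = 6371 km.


a = R_E + alt = 6919.2000 km = 6.9192e+06 m
da_rev = 2*pi*rho*a^2/BC = 2*pi*3.274e-13*(6.9192e+06)^2/142.8 = 0.689671222 m per revolution
N = H/da_rev = 63822.0000 m / 0.689671222 m = 92539.7465 revolutions
P = 2*pi*sqrt(a^3/mu) = 5727.8950 s
lifetime = N*P = 92539.7465 * 5727.8950 = 5.3005795e+08 s = 6134.9300 days
years = 6134.9300 / 365.25 = 16.7965 years

16.7965 years


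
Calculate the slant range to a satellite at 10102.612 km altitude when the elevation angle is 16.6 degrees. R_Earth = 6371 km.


h = 10102.612 km, el = 16.6 deg
d = -R_E*sin(el) + sqrt((R_E*sin(el))^2 + 2*R_E*h + h^2)
d = -6371.0000*sin(0.2897247) + sqrt((6371.0000*0.2856884)^2 + 2*6371.0000*10102.612 + 10102.612^2)
d = 13480.3072 km

13480.3072 km


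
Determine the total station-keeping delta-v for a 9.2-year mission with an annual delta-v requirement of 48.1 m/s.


dV = rate * years = 48.1 * 9.2
dV = 442.5200 m/s

442.5200 m/s


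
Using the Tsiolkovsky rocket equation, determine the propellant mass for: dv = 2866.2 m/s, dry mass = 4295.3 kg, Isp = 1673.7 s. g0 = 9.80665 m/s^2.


ve = Isp * g0 = 1673.7 * 9.80665 = 16413.390105 m/s
mass ratio = exp(dv/ve) = exp(2866.2/16413.390105) = 1.19080044
m_prop = m_dry * (mr - 1) = 4295.3 * (1.19080044 - 1)
m_prop = 819.5451 kg

819.5451 kg


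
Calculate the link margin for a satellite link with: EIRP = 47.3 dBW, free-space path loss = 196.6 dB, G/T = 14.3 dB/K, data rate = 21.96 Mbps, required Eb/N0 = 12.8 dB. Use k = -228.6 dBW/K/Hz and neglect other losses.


C/N0 = EIRP - FSPL + G/T - k = 47.3 - 196.6 + 14.3 - (-228.6)
C/N0 = 93.6000 dB-Hz
R_b = 21.96 Mbps = 2.196e+07 bps -> 10*log10(R_b) = 73.4163 dB-Hz
Eb/N0 = C/N0 - 10*log10(R_b) = 93.6000 - 73.4163 = 20.1837 dB
Margin = Eb/N0 - Eb/N0_req = 20.1837 - 12.8 = 7.3837 dB (link closes)

7.3837 dB


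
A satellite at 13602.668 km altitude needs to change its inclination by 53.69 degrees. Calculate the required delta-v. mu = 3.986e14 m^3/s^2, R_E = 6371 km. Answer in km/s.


r = 19973.6680 km = 1.9973668e+07 m
V = sqrt(mu/r) = 4467.2446 m/s
di = 53.69 deg = 0.9370673 rad
dV = 2*V*sin(di/2) = 2*4467.2446*sin(0.4685336)
dV = 4034.6227 m/s = 4.0346 km/s

4.0346 km/s


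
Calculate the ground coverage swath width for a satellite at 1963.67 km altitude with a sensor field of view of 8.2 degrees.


FOV = 8.2 deg = 0.143117 rad
swath = 2 * alt * tan(FOV/2) = 2 * 1963.67 * tan(0.0715585)
swath = 2 * 1963.67 * 0.07168089
swath = 281.5152 km

281.5152 km


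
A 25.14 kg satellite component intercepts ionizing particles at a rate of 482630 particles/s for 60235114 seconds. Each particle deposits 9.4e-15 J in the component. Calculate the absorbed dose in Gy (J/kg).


Total energy deposited = rate * time * E_per
  = 482630 * 60235114 * 9.4e-15 = 0.27327 J
Dose = E_total / mass = 0.27327 / 25.14
Dose = 0.01086993 Gy

0.0109 Gy


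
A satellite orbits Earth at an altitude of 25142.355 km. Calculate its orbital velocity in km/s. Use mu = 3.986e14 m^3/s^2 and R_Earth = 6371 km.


r = R_E + alt = 6371.0 + 25142.355 = 31513.3550 km = 3.1513355e+07 m
v = sqrt(mu/r) = sqrt(3.986e14 / 3.1513355e+07) = 3556.4878 m/s = 3.5565 km/s

3.5565 km/s


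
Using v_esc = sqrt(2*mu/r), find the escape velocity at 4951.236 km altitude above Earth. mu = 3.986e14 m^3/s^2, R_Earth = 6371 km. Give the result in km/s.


r = 6371.0 + 4951.236 = 11322.2360 km = 1.1322236e+07 m
v_esc = sqrt(2*mu/r) = sqrt(2*3.986e14 / 1.1322236e+07)
v_esc = 8391.0739 m/s = 8.3911 km/s

8.3911 km/s


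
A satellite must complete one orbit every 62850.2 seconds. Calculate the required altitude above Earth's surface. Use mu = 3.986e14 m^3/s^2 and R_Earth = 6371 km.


T = 62850.2 s
r = (mu*T^2/(4*pi^2))^(1/3) = (3.986e14 * 62850.2^2 / (4*pi^2))^(1/3)
r = 3.4166222e+07 m = 34166.2223 km
alt = r - R_E = 34166.2223 - 6371 = 27795.2223 km

27795.2223 km


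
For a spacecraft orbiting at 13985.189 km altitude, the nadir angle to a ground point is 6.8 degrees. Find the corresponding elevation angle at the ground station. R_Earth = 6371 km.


r = R_E + alt = 20356.1890 km
Law of sines in the satellite / Earth-center / ground-point triangle:
  sin(nadir)/R_E = sin(90 + el)/r  =>  cos(el) = (r/R_E)*sin(nadir)
cos(el) = (20356.1890 / 6371.0000) * sin(6.8 deg) = 0.3783164
el = arccos(0.3783164) = 67.7706 deg
(Earth-central angle = 90 - nadir - el = 15.4294 deg)

67.7706 degrees


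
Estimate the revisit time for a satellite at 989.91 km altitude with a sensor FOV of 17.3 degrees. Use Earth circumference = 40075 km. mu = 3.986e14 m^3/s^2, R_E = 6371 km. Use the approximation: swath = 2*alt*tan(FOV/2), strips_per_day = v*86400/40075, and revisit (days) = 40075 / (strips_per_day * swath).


swath = 2*989.91*tan(0.150971) = 301.1871 km
v = sqrt(mu/r) = 7358.7304 m/s = 7.3587 km/s
strips/day = v*86400/40075 = 7.3587*86400/40075 = 15.8651
coverage/day = strips * swath = 15.8651 * 301.1871 = 4778.3666 km
revisit = 40075 / 4778.3666 = 8.3868 days

8.3868 days


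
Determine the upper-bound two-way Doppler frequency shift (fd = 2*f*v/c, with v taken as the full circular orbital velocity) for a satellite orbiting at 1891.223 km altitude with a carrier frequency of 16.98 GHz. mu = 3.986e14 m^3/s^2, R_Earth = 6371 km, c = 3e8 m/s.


r = 8.262223e+06 m
v = sqrt(mu/r) = 6945.7667 m/s (worst-case radial velocity)
f = 16.98 GHz = 1.698e+10 Hz
fd = 2*f*v/c = 2*1.698e+10*6945.7667/3.0e+08
fd = 786260.7889 Hz

786260.7889 Hz


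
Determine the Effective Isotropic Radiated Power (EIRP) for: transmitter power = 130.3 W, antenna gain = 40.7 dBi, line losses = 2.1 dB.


Pt = 130.3 W = 21.1494 dBW
EIRP = Pt_dBW + Gt - losses = 21.1494 + 40.7 - 2.1 = 59.7494 dBW

59.7494 dBW


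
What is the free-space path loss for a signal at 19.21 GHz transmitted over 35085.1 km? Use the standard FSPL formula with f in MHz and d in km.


f = 19.21 GHz = 19210.0000 MHz
d = 35085.1 km
FSPL = 32.44 + 20*log10(19210.0000) + 20*log10(35085.1)
FSPL = 32.44 + 85.6705 + 90.9025
FSPL = 209.0130 dB

209.0130 dB


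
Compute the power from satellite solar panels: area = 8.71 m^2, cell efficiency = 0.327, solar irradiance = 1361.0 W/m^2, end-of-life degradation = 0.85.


P = area * eta * S * degradation
P = 8.71 * 0.327 * 1361.0 * 0.85
P = 3294.9055 W

3294.9055 W


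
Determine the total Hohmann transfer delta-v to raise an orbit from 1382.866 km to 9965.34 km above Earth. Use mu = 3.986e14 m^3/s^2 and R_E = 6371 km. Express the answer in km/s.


r1 = 7753.8660 km = 7.753866e+06 m
r2 = 16336.3400 km = 1.633634e+07 m
dv1 = sqrt(mu/r1)*(sqrt(2*r2/(r1+r2)) - 1) = 1180.0661 m/s
dv2 = sqrt(mu/r2)*(1 - sqrt(2*r1/(r1+r2))) = 976.4018 m/s
total dv = |dv1| + |dv2| = 1180.0661 + 976.4018 = 2156.4679 m/s = 2.1565 km/s

2.1565 km/s


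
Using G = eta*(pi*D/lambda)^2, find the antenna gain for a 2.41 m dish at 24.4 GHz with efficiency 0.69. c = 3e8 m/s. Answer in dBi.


lambda = c/f = 3e8 / 2.44e+10 = 0.01229508 m
G = eta*(pi*D/lambda)^2 = 0.69*(pi*2.41/0.01229508)^2
G = 261649.5936 (linear)
G = 10*log10(261649.5936) = 54.1772 dBi

54.1772 dBi


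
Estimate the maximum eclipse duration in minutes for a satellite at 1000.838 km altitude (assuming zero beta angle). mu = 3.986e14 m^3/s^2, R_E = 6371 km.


r = 7371.8380 km
T = 104.9841 min
Eclipse fraction = arcsin(R_E/r)/pi = arcsin(6371.0000/7371.8380)/pi
= arcsin(0.8642349)/pi = 0.332197
Eclipse duration = 0.332197 * 104.9841 = 34.8754 min

34.8754 minutes


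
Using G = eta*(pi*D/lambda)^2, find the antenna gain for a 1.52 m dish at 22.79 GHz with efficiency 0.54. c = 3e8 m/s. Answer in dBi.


lambda = c/f = 3e8 / 2.279e+10 = 0.01316367 m
G = eta*(pi*D/lambda)^2 = 0.54*(pi*1.52/0.01316367)^2
G = 71060.2649 (linear)
G = 10*log10(71060.2649) = 48.5163 dBi

48.5163 dBi


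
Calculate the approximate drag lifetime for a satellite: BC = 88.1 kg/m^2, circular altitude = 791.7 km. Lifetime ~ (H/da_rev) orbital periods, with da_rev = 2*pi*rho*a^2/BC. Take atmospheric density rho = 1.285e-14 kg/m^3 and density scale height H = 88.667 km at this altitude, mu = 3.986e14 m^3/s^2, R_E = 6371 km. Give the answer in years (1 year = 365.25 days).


a = R_E + alt = 7162.7000 km = 7.1627e+06 m
da_rev = 2*pi*rho*a^2/BC = 2*pi*1.285e-14*(7.1627e+06)^2/88.1 = 0.0470176167 m per revolution
N = H/da_rev = 88667.0000 m / 0.0470176167 m = 1.8858251e+06 revolutions
P = 2*pi*sqrt(a^3/mu) = 6032.9033 s
lifetime = N*P = 1.8858251e+06 * 6032.9033 = 1.1377e+10 s = 131678.2435 days
years = 131678.2435 / 365.25 = 360.5154 years

360.5154 years


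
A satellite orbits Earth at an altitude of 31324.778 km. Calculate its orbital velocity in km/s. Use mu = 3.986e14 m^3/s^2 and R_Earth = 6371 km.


r = R_E + alt = 6371.0 + 31324.778 = 37695.7780 km = 3.7695778e+07 m
v = sqrt(mu/r) = sqrt(3.986e14 / 3.7695778e+07) = 3251.7885 m/s = 3.2518 km/s

3.2518 km/s


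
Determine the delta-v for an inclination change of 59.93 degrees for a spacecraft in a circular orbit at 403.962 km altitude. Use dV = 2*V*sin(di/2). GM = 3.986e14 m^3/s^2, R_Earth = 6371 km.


r = 6774.9620 km = 6.774962e+06 m
V = sqrt(mu/r) = 7670.3506 m/s
di = 59.93 deg = 1.0460 rad
dV = 2*V*sin(di/2) = 2*7670.3506*sin(0.5229879)
dV = 7662.2336 m/s = 7.6622 km/s

7.6622 km/s


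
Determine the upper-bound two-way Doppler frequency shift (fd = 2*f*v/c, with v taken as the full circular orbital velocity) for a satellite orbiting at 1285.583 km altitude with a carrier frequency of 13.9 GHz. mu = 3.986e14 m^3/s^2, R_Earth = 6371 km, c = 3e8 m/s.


r = 7.656583e+06 m
v = sqrt(mu/r) = 7215.2461 m/s (worst-case radial velocity)
f = 13.9 GHz = 1.39e+10 Hz
fd = 2*f*v/c = 2*1.39e+10*7215.2461/3.0e+08
fd = 668612.8069 Hz

668612.8069 Hz


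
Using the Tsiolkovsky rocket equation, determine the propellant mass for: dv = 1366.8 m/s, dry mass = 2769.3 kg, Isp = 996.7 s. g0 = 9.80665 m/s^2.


ve = Isp * g0 = 996.7 * 9.80665 = 9774.288055 m/s
mass ratio = exp(dv/ve) = exp(1366.8/9774.288055) = 1.15008548
m_prop = m_dry * (mr - 1) = 2769.3 * (1.15008548 - 1)
m_prop = 415.6317 kg

415.6317 kg


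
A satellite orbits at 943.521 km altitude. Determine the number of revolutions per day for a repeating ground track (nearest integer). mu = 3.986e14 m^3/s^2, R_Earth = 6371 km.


r = 7.314521e+06 m
T = 2*pi*sqrt(r^3/mu) = 6225.7268 s = 103.7621 min
revs/day = 1440 / 103.7621 = 13.8779
Rounded: 14 revolutions per day

14 revolutions per day


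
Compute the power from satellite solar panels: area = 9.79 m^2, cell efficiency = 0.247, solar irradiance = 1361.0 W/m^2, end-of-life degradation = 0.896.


P = area * eta * S * degradation
P = 9.79 * 0.247 * 1361.0 * 0.896
P = 2948.8031 W

2948.8031 W


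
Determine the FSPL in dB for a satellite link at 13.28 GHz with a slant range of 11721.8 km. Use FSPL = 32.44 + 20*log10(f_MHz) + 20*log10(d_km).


f = 13.28 GHz = 13280.0000 MHz
d = 11721.8 km
FSPL = 32.44 + 20*log10(13280.0000) + 20*log10(11721.8)
FSPL = 32.44 + 82.4640 + 81.3799
FSPL = 196.2838 dB

196.2838 dB


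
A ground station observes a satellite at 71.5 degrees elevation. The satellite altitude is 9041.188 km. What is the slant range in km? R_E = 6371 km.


h = 9041.188 km, el = 71.5 deg
d = -R_E*sin(el) + sqrt((R_E*sin(el))^2 + 2*R_E*h + h^2)
d = -6371.0000*sin(1.2479) + sqrt((6371.0000*0.9483237)^2 + 2*6371.0000*9041.188 + 9041.188^2)
d = 9237.2641 km

9237.2641 km


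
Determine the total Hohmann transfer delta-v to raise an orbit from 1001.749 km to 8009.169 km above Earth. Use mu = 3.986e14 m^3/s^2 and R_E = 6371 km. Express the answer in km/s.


r1 = 7372.7490 km = 7.372749e+06 m
r2 = 14380.1690 km = 1.4380169e+07 m
dv1 = sqrt(mu/r1)*(sqrt(2*r2/(r1+r2)) - 1) = 1101.7625 m/s
dv2 = sqrt(mu/r2)*(1 - sqrt(2*r1/(r1+r2))) = 930.1722 m/s
total dv = |dv1| + |dv2| = 1101.7625 + 930.1722 = 2031.9346 m/s = 2.0319 km/s

2.0319 km/s


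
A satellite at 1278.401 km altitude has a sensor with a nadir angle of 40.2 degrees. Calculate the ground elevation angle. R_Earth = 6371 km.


r = R_E + alt = 7649.4010 km
Law of sines in the satellite / Earth-center / ground-point triangle:
  sin(nadir)/R_E = sin(90 + el)/r  =>  cos(el) = (r/R_E)*sin(nadir)
cos(el) = (7649.4010 / 6371.0000) * sin(40.2 deg) = 0.7749748
el = arccos(0.7749748) = 39.1972 deg
(Earth-central angle = 90 - nadir - el = 10.6028 deg)

39.1972 degrees


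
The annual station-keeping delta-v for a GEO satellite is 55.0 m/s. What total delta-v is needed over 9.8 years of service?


dV = rate * years = 55.0 * 9.8
dV = 539.0000 m/s

539.0000 m/s


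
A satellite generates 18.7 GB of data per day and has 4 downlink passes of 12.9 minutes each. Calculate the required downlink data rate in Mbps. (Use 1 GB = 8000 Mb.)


total contact time = 4 * 12.9 * 60 = 3096.0000 s
data = 18.7 GB = 149600.0000 Mb
rate = 149600.0000 / 3096.0000 = 48.3204 Mbps

48.3204 Mbps


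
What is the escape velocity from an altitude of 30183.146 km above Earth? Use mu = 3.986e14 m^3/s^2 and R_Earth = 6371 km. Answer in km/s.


r = 6371.0 + 30183.146 = 36554.1460 km = 3.6554146e+07 m
v_esc = sqrt(2*mu/r) = sqrt(2*3.986e14 / 3.6554146e+07)
v_esc = 4669.9833 m/s = 4.6700 km/s

4.6700 km/s


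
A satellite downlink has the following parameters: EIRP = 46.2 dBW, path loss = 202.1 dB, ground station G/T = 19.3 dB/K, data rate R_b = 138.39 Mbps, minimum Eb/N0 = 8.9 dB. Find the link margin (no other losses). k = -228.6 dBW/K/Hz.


C/N0 = EIRP - FSPL + G/T - k = 46.2 - 202.1 + 19.3 - (-228.6)
C/N0 = 92.0000 dB-Hz
R_b = 138.39 Mbps = 1.3839e+08 bps -> 10*log10(R_b) = 81.4110 dB-Hz
Eb/N0 = C/N0 - 10*log10(R_b) = 92.0000 - 81.4110 = 10.5890 dB
Margin = Eb/N0 - Eb/N0_req = 10.5890 - 8.9 = 1.6890 dB (link closes)

1.6890 dB


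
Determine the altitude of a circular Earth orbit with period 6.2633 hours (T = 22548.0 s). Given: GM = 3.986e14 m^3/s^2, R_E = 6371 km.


T = 22548.0 s
r = (mu*T^2/(4*pi^2))^(1/3) = (3.986e14 * 22548.0^2 / (4*pi^2))^(1/3)
r = 1.7250348e+07 m = 17250.3484 km
alt = r - R_E = 17250.3484 - 6371 = 10879.3484 km

10879.3484 km


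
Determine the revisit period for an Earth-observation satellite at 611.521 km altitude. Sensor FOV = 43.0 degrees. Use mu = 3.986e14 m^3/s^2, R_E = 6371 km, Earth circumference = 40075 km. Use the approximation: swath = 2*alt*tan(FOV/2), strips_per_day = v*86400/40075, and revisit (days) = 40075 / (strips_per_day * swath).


swath = 2*611.521*tan(0.3752458) = 481.7691 km
v = sqrt(mu/r) = 7555.4880 m/s = 7.5555 km/s
strips/day = v*86400/40075 = 7.5555*86400/40075 = 16.2893
coverage/day = strips * swath = 16.2893 * 481.7691 = 7847.6863 km
revisit = 40075 / 7847.6863 = 5.1066 days

5.1066 days


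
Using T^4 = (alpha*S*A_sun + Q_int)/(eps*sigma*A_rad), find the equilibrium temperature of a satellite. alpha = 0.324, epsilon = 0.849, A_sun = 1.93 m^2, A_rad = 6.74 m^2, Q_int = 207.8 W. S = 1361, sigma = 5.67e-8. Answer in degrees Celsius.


Numerator = alpha*S*A_sun + Q_int = 0.324*1361*1.93 + 207.8 = 1058.8605 W
Denominator = eps*sigma*A_rad = 0.849*5.67e-8*6.74 = 3.2445214e-07 W/K^4
T^4 = 3.2635338e+09 K^4
T = 239.0133 K = -34.1367 C

-34.1367 degrees Celsius


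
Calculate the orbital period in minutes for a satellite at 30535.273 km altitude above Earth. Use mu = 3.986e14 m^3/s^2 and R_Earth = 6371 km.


r = 36906.2730 km = 3.6906273e+07 m
T = 2*pi*sqrt(r^3/mu) = 2*pi*sqrt(5.0269037e+22 / 3.986e14)
T = 70560.4767 s = 1176.0079 min

1176.0079 minutes


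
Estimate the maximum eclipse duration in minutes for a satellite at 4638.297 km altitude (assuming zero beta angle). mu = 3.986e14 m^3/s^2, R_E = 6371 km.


r = 11009.2970 km
T = 191.6017 min
Eclipse fraction = arcsin(R_E/r)/pi = arcsin(6371.0000/11009.2970)/pi
= arcsin(0.5786927)/pi = 0.1964369
Eclipse duration = 0.1964369 * 191.6017 = 37.6376 min

37.6376 minutes


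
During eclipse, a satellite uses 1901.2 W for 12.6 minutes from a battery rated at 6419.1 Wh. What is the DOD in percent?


E_used = P * t / 60 = 1901.2 * 12.6 / 60 = 399.2520 Wh
DOD = E_used / E_total * 100 = 399.2520 / 6419.1 * 100
DOD = 6.2198 %

6.2198 %


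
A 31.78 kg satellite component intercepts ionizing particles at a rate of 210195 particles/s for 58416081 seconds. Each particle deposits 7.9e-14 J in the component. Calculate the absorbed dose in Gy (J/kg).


Total energy deposited = rate * time * E_per
  = 210195 * 58416081 * 7.9e-14 = 0.9700227 J
Dose = E_total / mass = 0.9700227 / 31.78
Dose = 0.03052305 Gy

0.0305 Gy


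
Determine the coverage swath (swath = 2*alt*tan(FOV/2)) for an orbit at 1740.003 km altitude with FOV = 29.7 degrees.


FOV = 29.7 deg = 0.5183628 rad
swath = 2 * alt * tan(FOV/2) = 2 * 1740.003 * tan(0.2591814)
swath = 2 * 1740.003 * 0.2651452
swath = 922.7069 km

922.7069 km


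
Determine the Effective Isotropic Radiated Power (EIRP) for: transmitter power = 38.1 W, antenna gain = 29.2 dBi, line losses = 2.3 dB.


Pt = 38.1 W = 15.8092 dBW
EIRP = Pt_dBW + Gt - losses = 15.8092 + 29.2 - 2.3 = 42.7092 dBW

42.7092 dBW


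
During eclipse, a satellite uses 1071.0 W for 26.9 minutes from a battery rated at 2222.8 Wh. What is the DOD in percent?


E_used = P * t / 60 = 1071.0 * 26.9 / 60 = 480.1650 Wh
DOD = E_used / E_total * 100 = 480.1650 / 2222.8 * 100
DOD = 21.6018 %

21.6018 %


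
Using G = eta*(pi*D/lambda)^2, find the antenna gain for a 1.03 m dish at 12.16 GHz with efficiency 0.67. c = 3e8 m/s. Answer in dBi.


lambda = c/f = 3e8 / 1.216e+10 = 0.02467105 m
G = eta*(pi*D/lambda)^2 = 0.67*(pi*1.03/0.02467105)^2
G = 11525.8679 (linear)
G = 10*log10(11525.8679) = 40.6167 dBi

40.6167 dBi


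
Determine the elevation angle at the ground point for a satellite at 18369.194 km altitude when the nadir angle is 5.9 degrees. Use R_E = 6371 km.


r = R_E + alt = 24740.1940 km
Law of sines in the satellite / Earth-center / ground-point triangle:
  sin(nadir)/R_E = sin(90 + el)/r  =>  cos(el) = (r/R_E)*sin(nadir)
cos(el) = (24740.1940 / 6371.0000) * sin(5.9 deg) = 0.3991693
el = arccos(0.3991693) = 66.4737 deg
(Earth-central angle = 90 - nadir - el = 17.6263 deg)

66.4737 degrees


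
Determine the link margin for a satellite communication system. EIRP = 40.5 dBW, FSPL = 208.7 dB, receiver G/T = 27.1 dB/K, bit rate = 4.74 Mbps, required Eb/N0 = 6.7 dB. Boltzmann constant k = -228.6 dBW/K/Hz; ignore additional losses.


C/N0 = EIRP - FSPL + G/T - k = 40.5 - 208.7 + 27.1 - (-228.6)
C/N0 = 87.5000 dB-Hz
R_b = 4.74 Mbps = 4.74e+06 bps -> 10*log10(R_b) = 66.7578 dB-Hz
Eb/N0 = C/N0 - 10*log10(R_b) = 87.5000 - 66.7578 = 20.7422 dB
Margin = Eb/N0 - Eb/N0_req = 20.7422 - 6.7 = 14.0422 dB (link closes)

14.0422 dB


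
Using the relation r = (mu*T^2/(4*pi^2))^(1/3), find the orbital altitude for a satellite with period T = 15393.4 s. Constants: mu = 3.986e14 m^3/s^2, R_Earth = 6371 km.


T = 15393.4 s
r = (mu*T^2/(4*pi^2))^(1/3) = (3.986e14 * 15393.4^2 / (4*pi^2))^(1/3)
r = 1.3374644e+07 m = 13374.6437 km
alt = r - R_E = 13374.6437 - 6371 = 7003.6437 km

7003.6437 km
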